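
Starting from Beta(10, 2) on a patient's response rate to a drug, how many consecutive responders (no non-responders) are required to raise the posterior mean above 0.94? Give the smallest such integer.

After k responders and 0 non-responders the posterior is Beta(10+k, 2), with mean (10+k)/(10+2+k).
Set (10+k)/(12+k) > 0.94 and solve: k > (0.94·12 − 10)/(1 − 0.94) = 21.333.
The smallest integer exceeding 21.333 is 22, and checking k=22: (32)/(34) = 0.9412 > 0.94.

k = 22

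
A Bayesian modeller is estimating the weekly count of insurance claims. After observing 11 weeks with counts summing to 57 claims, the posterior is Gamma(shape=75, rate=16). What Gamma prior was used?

Gamma(shape=18, rate=5)

Gamma–Poisson conjugacy: posterior shape = α + Σxᵢ, posterior rate = β + n.
So α = 75 − 57 = 18 and β = 16 − 11 = 5.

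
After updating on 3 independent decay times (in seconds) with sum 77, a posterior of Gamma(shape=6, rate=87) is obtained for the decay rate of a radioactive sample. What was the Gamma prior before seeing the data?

For an exponential likelihood with a Gamma(α, β) prior on the rate, n observations with total T give posterior Gamma(α+n, β+T).
So α = 6 − 3 = 3 and β = 87 − 77 = 10.

Gamma(shape=3, rate=10)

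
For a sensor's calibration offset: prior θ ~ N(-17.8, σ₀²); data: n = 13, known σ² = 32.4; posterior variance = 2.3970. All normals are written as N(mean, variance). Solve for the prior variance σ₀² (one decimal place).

σ₀² = 62.7

Posterior precision equals prior precision plus data precision: 1/σ_n² = 1/σ₀² + n/σ².
So 1/σ₀² = 1/2.3970 − 13/32.4 = 0.417188 − 0.401235 = 0.015953.
Hence σ₀² = 1/0.015953 ≈ 62.7.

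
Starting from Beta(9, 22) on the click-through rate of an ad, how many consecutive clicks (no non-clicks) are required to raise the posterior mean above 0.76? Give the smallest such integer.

After k clicks and 0 non-clicks the posterior is Beta(9+k, 22), with mean (9+k)/(9+22+k).
Set (9+k)/(31+k) > 0.76 and solve: k > (0.76·31 − 9)/(1 − 0.76) = 60.667.
The smallest integer exceeding 60.667 is 61.

k = 61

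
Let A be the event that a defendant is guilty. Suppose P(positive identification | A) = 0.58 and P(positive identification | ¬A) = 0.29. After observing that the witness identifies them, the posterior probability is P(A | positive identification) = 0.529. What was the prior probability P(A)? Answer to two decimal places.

P(A) = 0.36

Bayes' rule in odds form gives O(A|E) = O(A)·[P(E|A)/P(E|¬A)], hence O(A) = O(A|E)/LR.
Posterior odds = 0.529/(1−0.529) = 1.1231. LR = 0.58/0.29 = 2.0000.
Prior odds = 1.1231/2.0000 = 0.5615, so P(A) = 0.5615/(1+0.5615) ≈ 0.36.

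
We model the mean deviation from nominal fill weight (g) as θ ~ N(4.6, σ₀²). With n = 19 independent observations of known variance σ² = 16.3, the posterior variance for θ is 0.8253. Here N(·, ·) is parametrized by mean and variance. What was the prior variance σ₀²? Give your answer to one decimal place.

σ₀² = 21.7

For the Normal–Normal model with known σ², precisions add: τ_n = τ₀ + n/σ².
So 1/σ₀² = 1/0.8253 − 19/16.3 = 1.211681 − 1.165644 = 0.046037.
Hence σ₀² = 1/0.046037 ≈ 21.7.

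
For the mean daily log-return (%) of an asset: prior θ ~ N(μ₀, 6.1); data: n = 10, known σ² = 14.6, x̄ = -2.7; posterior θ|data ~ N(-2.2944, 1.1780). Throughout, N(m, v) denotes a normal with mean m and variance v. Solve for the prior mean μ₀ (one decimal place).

μ₀ = -0.6

The posterior mean is a precision-weighted average: μ_n = (τ₀μ₀ + τ_data·x̄)/(τ₀+τ_data), with τ₀=1/σ₀² and τ_data=n/σ².
Here τ₀ = 1/6.1 = 0.163934 and τ_data = 10/14.6 = 0.684932, so τ_n = 0.848866.
Rearranging for μ₀: μ₀ = (μ_n·τ_n − τ_data·x̄)/τ₀ = (-2.2944·0.848866 − 0.684932·-2.7) / 0.163934 = -0.098322/0.163934 ≈ -0.6.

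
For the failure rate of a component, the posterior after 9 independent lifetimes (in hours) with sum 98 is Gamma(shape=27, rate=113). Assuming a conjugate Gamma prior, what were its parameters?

For an exponential likelihood with a Gamma(α, β) prior on the rate, n observations with total T give posterior Gamma(α+n, β+T).
So α = 27 − 9 = 18 and β = 113 − 98 = 15.

Gamma(shape=18, rate=15)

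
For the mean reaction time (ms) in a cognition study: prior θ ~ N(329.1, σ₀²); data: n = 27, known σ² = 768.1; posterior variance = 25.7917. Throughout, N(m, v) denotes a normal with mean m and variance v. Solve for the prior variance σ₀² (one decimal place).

σ₀² = 276.2

Posterior precision equals prior precision plus data precision: 1/σ_n² = 1/σ₀² + n/σ².
So 1/σ₀² = 1/25.7917 − 27/768.1 = 0.038772 − 0.035152 = 0.003620.
Hence σ₀² = 1/0.003620 ≈ 276.2.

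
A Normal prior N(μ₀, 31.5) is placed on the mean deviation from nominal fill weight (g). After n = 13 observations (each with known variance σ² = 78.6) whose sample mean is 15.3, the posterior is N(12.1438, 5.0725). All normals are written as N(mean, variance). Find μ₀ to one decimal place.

μ₀ = -4.3

With known observation variance, the Normal–Normal posterior has precision τ_n = τ₀ + n/σ² and mean μ_n = (τ₀μ₀ + (n/σ²)x̄)/τ_n.
Here τ₀ = 1/31.5 = 0.031746 and τ_data = 13/78.6 = 0.165394, so τ_n = 0.197140.
Rearranging for μ₀: μ₀ = (μ_n·τ_n − τ_data·x̄)/τ₀ = (12.1438·0.197140 − 0.165394·15.3) / 0.031746 = -0.136499/0.031746 ≈ -4.3.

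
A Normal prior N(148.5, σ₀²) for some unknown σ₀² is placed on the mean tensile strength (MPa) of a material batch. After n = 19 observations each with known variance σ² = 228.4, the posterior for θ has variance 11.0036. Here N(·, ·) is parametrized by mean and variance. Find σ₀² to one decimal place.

For the Normal–Normal model with known σ², precisions add: τ_n = τ₀ + n/σ².
So 1/σ₀² = 1/11.0036 − 19/228.4 = 0.090879 − 0.083187 = 0.007692.
Hence σ₀² = 1/0.007692 ≈ 130.0.

σ₀² = 130.0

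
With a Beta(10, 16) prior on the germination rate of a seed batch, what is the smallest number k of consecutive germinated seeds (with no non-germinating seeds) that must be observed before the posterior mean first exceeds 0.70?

After k germinated seeds and 0 non-germinating seeds the posterior is Beta(10+k, 16), with mean (10+k)/(10+16+k).
Set (10+k)/(26+k) > 0.70 and solve: k > (0.70·26 − 10)/(1 − 0.70) = 27.333.
The smallest integer exceeding 27.333 is 28, and checking k=28: (38)/(54) = 0.7037 > 0.70.

k = 28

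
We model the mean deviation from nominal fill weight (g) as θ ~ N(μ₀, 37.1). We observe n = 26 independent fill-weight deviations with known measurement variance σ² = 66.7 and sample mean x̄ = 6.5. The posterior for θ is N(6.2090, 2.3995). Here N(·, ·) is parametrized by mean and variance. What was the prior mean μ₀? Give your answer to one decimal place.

The posterior mean is a precision-weighted average: μ_n = (τ₀μ₀ + τ_data·x̄)/(τ₀+τ_data), with τ₀=1/σ₀² and τ_data=n/σ².
Here τ₀ = 1/37.1 = 0.026954 and τ_data = 26/66.7 = 0.389805, so τ_n = 0.416759.
Rearranging for μ₀: μ₀ = (μ_n·τ_n − τ_data·x̄)/τ₀ = (6.2090·0.416759 − 0.389805·6.5) / 0.026954 = 0.053924/0.026954 ≈ 2.0.

μ₀ = 2.0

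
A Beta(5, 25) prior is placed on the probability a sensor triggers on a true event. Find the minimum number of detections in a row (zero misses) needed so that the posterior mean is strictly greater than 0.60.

k = 33

After k detections and 0 misses the posterior is Beta(5+k, 25), with mean (5+k)/(5+25+k).
Set (5+k)/(30+k) > 0.60 and solve: k > (0.60·30 − 5)/(1 − 0.60) = 32.500.
The smallest integer exceeding 32.500 is 33.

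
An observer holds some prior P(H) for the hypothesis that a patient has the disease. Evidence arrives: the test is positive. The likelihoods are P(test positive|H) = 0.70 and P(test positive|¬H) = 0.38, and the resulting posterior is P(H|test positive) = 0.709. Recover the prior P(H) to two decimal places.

In odds form, posterior odds = prior odds × likelihood ratio, so prior odds = posterior odds ÷ LR.
Posterior odds = 0.709/(1−0.709) = 2.4364. LR = 0.70/0.38 = 1.8421.
Prior odds = 2.4364/1.8421 = 1.3226, so P(H) = 1.3226/(1+1.3226) ≈ 0.57.

P(H) = 0.57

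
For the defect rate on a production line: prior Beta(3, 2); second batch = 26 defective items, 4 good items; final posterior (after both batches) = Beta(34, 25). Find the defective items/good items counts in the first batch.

Because Beta–binomial updating is additive in the counts, the combined data contributed (α_post−α_prior, β_post−β_prior) successes and failures.
Total across both batches: 34−3=31 defective items, 25−2=23 good items.
Subtract the second batch: 31−26=5 defective items and 23−4=19 good items.

5 defective items and 19 good items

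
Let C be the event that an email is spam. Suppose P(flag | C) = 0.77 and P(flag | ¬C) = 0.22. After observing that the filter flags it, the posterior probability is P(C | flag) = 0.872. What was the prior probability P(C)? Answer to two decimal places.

Bayes' rule in odds form gives O(C|E) = O(C)·[P(E|C)/P(E|¬C)], hence O(C) = O(C|E)/LR.
Posterior odds = 0.872/(1−0.872) = 6.8125. LR = 0.77/0.22 = 3.5000.
Prior odds = 6.8125/3.5000 = 1.9464, so P(C) = 1.9464/(1+1.9464) ≈ 0.66.

P(C) = 0.66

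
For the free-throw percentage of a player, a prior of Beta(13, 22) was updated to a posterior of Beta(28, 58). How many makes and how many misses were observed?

Under Beta–binomial conjugacy the posterior parameters are (α+s, β+f).
So s = 28 − 13 = 15 and f = 58 − 22 = 36.

15 makes and 36 misses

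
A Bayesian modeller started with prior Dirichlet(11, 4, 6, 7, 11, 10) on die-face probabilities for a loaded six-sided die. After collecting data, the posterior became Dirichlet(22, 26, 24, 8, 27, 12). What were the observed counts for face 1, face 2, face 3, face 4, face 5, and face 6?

For a Dirichlet(α) prior with multinomial counts c, the posterior is Dirichlet(α + c) componentwise.
Counts are posterior − prior componentwise: 22−11=11, 26−4=22, 24−6=18, 8−7=1, 27−11=16, 12−10=2.

counts (11, 22, 18, 1, 16, 2)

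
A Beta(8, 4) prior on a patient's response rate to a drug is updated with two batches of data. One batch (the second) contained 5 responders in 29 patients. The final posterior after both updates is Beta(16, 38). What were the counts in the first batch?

Sequential conjugate updates are equivalent to a single update on the pooled data, so total successes = posterior α − prior α and total failures = posterior β − prior β.
Total across both batches: 16−8=8 responders, 38−4=34 non-responders.
Subtract the second batch: 8−5=3 responders and 34−24=10 non-responders.

3 responders and 10 non-responders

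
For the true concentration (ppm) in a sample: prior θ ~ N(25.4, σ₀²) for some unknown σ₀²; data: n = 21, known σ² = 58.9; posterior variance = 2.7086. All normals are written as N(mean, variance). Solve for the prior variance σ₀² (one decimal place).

σ₀² = 79.0

For the Normal–Normal model with known σ², precisions add: τ_n = τ₀ + n/σ².
So 1/σ₀² = 1/2.7086 − 21/58.9 = 0.369194 − 0.356537 = 0.012657.
Hence σ₀² = 1/0.012657 ≈ 79.0.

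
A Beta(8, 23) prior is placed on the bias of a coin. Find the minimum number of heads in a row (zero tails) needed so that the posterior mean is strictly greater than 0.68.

k = 41

After k heads and 0 tails the posterior is Beta(8+k, 23), with mean (8+k)/(8+23+k).
Set (8+k)/(31+k) > 0.68 and solve: k > (0.68·31 − 8)/(1 − 0.68) = 40.875.
The smallest integer exceeding 40.875 is 41, and checking k=41: (49)/(72) = 0.6806 > 0.68.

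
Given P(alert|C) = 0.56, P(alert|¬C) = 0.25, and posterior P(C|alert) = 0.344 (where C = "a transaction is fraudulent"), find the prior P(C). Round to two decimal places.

Bayes' rule in odds form gives O(C|E) = O(C)·[P(E|C)/P(E|¬C)], hence O(C) = O(C|E)/LR.
Posterior odds = 0.344/(1−0.344) = 0.5244. LR = 0.56/0.25 = 2.2400.
Prior odds = 0.5244/2.2400 = 0.2341, so P(C) = 0.2341/(1+0.2341) ≈ 0.19.

P(C) = 0.19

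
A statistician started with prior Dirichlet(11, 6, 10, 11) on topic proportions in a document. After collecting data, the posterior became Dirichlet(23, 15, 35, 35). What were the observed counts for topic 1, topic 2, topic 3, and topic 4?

counts (12, 9, 25, 24)

For a Dirichlet(α) prior with multinomial counts c, the posterior is Dirichlet(α + c) componentwise.
Counts are posterior − prior componentwise: 23−11=12, 15−6=9, 35−10=25, 35−11=24.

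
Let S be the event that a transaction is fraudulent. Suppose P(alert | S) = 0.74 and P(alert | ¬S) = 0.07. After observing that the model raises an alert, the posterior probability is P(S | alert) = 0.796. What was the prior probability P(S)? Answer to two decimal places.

P(S) = 0.27

In odds form, posterior odds = prior odds × likelihood ratio, so prior odds = posterior odds ÷ LR.
Posterior odds = 0.796/(1−0.796) = 3.9020. LR = 0.74/0.07 = 10.5714.
Prior odds = 3.9020/10.5714 = 0.3691, so P(S) = 0.3691/(1+0.3691) ≈ 0.27.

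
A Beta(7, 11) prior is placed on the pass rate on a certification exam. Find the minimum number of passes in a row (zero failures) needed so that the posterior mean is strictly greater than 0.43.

k = 2

After k passes and 0 failures the posterior is Beta(7+k, 11), with mean (7+k)/(7+11+k).
Set (7+k)/(18+k) > 0.43 and solve: k > (0.43·18 − 7)/(1 − 0.43) = 1.298.
The smallest integer exceeding 1.298 is 2.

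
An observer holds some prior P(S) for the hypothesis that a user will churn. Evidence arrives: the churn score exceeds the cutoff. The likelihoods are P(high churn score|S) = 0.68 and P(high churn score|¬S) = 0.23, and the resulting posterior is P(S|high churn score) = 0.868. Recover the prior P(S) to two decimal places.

Bayes' rule in odds form gives O(S|E) = O(S)·[P(E|S)/P(E|¬S)], hence O(S) = O(S|E)/LR.
Posterior odds = 0.868/(1−0.868) = 6.5758. LR = 0.68/0.23 = 2.9565.
Prior odds = 6.5758/2.9565 = 2.2242, so P(S) = 2.2242/(1+2.2242) ≈ 0.69.

P(S) = 0.69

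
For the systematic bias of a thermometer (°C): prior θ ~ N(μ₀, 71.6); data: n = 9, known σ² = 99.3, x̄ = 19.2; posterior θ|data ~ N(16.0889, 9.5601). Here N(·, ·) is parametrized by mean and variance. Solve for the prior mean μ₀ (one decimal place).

μ₀ = -4.1

With known observation variance, the Normal–Normal posterior has precision τ_n = τ₀ + n/σ² and mean μ_n = (τ₀μ₀ + (n/σ²)x̄)/τ_n.
Here τ₀ = 1/71.6 = 0.013966 and τ_data = 9/99.3 = 0.090634, so τ_n = 0.104600.
Rearranging for μ₀: μ₀ = (μ_n·τ_n − τ_data·x̄)/τ₀ = (16.0889·0.104600 − 0.090634·19.2) / 0.013966 = -0.057274/0.013966 ≈ -4.1.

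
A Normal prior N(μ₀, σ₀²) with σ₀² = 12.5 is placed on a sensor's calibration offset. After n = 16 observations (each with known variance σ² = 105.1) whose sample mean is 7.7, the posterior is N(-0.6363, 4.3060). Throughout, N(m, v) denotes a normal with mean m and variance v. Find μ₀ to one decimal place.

The posterior mean is a precision-weighted average: μ_n = (τ₀μ₀ + τ_data·x̄)/(τ₀+τ_data), with τ₀=1/σ₀² and τ_data=n/σ².
Here τ₀ = 1/12.5 = 0.080000 and τ_data = 16/105.1 = 0.152236, so τ_n = 0.232236.
Rearranging for μ₀: μ₀ = (μ_n·τ_n − τ_data·x̄)/τ₀ = (-0.6363·0.232236 − 0.152236·7.7) / 0.080000 = -1.319989/0.080000 ≈ -16.5.

μ₀ = -16.5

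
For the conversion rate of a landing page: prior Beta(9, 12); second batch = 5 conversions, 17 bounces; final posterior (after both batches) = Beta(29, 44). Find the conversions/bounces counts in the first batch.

Because Beta–binomial updating is additive in the counts, the combined data contributed (α_post−α_prior, β_post−β_prior) successes and failures.
Total across both batches: 29−9=20 conversions, 44−12=32 bounces.
Subtract the second batch: 20−5=15 conversions and 32−17=15 bounces.

15 conversions and 15 bounces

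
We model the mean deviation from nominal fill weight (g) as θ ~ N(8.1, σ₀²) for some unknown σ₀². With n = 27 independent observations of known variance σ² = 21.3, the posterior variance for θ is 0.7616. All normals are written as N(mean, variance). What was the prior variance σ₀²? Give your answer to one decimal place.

σ₀² = 22.0

Posterior precision equals prior precision plus data precision: 1/σ_n² = 1/σ₀² + n/σ².
So 1/σ₀² = 1/0.7616 − 27/21.3 = 1.313025 − 1.267606 = 0.045419.
Hence σ₀² = 1/0.045419 ≈ 22.0.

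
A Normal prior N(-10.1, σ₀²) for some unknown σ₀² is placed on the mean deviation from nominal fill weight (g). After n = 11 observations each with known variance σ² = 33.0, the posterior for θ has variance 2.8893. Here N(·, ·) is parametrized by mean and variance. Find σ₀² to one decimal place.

For the Normal–Normal model with known σ², precisions add: τ_n = τ₀ + n/σ².
So 1/σ₀² = 1/2.8893 − 11/33.0 = 0.346105 − 0.333333 = 0.012772.
Hence σ₀² = 1/0.012772 ≈ 78.3.

σ₀² = 78.3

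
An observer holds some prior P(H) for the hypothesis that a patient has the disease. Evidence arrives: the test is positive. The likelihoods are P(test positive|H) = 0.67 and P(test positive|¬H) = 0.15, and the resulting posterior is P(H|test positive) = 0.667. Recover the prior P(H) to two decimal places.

In odds form, posterior odds = prior odds × likelihood ratio, so prior odds = posterior odds ÷ LR.
Posterior odds = 0.667/(1−0.667) = 2.0030. LR = 0.67/0.15 = 4.4667.
Prior odds = 2.0030/4.4667 = 0.4484, so P(H) = 0.4484/(1+0.4484) ≈ 0.31.

P(H) = 0.31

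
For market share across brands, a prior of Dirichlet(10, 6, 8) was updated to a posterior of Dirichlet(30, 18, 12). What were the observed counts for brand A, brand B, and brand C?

counts (20, 12, 4)

For a Dirichlet(α) prior with multinomial counts c, the posterior is Dirichlet(α + c) componentwise.
Counts are posterior − prior componentwise: 30−10=20, 18−6=12, 12−8=4.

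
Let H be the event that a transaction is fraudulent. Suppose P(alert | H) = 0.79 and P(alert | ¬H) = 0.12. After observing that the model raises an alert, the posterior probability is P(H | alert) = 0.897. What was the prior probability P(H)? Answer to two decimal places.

In odds form, posterior odds = prior odds × likelihood ratio, so prior odds = posterior odds ÷ LR.
Posterior odds = 0.897/(1−0.897) = 8.7087. LR = 0.79/0.12 = 6.5833.
Prior odds = 8.7087/6.5833 = 1.3228, so P(H) = 1.3228/(1+1.3228) ≈ 0.57.

P(H) = 0.57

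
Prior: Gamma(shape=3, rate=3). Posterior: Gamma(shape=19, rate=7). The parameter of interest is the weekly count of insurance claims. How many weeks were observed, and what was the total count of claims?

n = 4 weeks with total 16 claims

Gamma–Poisson conjugacy: posterior shape = α + Σxᵢ, posterior rate = β + n.
Matching: Σxᵢ = 19 − 3 = 16 and n = 7 − 3 = 4.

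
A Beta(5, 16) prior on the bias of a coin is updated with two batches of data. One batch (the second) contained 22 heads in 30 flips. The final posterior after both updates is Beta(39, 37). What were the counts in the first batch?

12 heads and 13 tails

Sequential conjugate updates are equivalent to a single update on the pooled data, so total successes = posterior α − prior α and total failures = posterior β − prior β.
Total across both batches: 39−5=34 heads, 37−16=21 tails.
Subtract the second batch: 34−22=12 heads and 21−8=13 tails.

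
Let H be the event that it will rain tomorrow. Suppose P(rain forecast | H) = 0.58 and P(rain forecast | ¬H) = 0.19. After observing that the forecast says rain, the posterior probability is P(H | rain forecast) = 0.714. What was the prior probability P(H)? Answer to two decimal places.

P(H) = 0.45

Bayes' rule in odds form gives O(H|E) = O(H)·[P(E|H)/P(E|¬H)], hence O(H) = O(H|E)/LR.
Posterior odds = 0.714/(1−0.714) = 2.4965. LR = 0.58/0.19 = 3.0526.
Prior odds = 2.4965/3.0526 = 0.8178, so P(H) = 0.8178/(1+0.8178) ≈ 0.45.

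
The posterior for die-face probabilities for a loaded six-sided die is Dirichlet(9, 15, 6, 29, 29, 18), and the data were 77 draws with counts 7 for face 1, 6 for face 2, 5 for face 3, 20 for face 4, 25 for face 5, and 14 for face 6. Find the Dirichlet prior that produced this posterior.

Dirichlet(2, 9, 1, 9, 4, 4)

For a Dirichlet(α) prior with multinomial counts c, the posterior is Dirichlet(α + c) componentwise.
Subtract each count from the matching posterior parameter: 9−7=2, 15−6=9, 6−5=1, 29−20=9, 29−25=4, 18−14=4.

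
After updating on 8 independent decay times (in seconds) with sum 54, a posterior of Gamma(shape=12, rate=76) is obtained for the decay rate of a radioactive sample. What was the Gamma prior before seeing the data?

Gamma(shape=4, rate=22)

Gamma–exponential conjugacy: posterior shape = α + n, posterior rate = β + Σtᵢ.
So α = 12 − 8 = 4 and β = 76 − 54 = 22.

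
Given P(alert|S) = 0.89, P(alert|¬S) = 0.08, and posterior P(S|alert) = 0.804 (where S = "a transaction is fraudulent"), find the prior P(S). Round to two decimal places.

P(S) = 0.27

In odds form, posterior odds = prior odds × likelihood ratio, so prior odds = posterior odds ÷ LR.
Posterior odds = 0.804/(1−0.804) = 4.1020. LR = 0.89/0.08 = 11.1250.
Prior odds = 4.1020/11.1250 = 0.3687, so P(S) = 0.3687/(1+0.3687) ≈ 0.27.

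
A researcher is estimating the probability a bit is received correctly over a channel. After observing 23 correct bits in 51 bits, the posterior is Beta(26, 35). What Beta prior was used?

Beta(3, 7)

Under Beta–binomial conjugacy the posterior parameters are (α+s, β+f).
So α = 26 − 23 = 3 and β = 35 − 28 = 7.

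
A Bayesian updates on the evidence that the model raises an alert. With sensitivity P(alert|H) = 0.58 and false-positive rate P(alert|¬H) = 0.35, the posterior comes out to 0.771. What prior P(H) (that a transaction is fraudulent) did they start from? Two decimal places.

P(H) = 0.67

In odds form, posterior odds = prior odds × likelihood ratio, so prior odds = posterior odds ÷ LR.
Posterior odds = 0.771/(1−0.771) = 3.3668. LR = 0.58/0.35 = 1.6571.
Prior odds = 3.3668/1.6571 = 2.0317, so P(H) = 2.0317/(1+2.0317) ≈ 0.67.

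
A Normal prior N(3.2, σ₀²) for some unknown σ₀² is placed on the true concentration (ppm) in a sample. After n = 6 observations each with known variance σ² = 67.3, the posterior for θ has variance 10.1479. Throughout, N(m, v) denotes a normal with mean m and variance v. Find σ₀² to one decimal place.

σ₀² = 106.5

Posterior precision equals prior precision plus data precision: 1/σ_n² = 1/σ₀² + n/σ².
So 1/σ₀² = 1/10.1479 − 6/67.3 = 0.098543 − 0.089153 = 0.009390.
Hence σ₀² = 1/0.009390 ≈ 106.5.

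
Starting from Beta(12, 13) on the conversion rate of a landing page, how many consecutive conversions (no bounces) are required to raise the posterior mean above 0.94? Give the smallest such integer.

k = 192

After k conversions and 0 bounces the posterior is Beta(12+k, 13), with mean (12+k)/(12+13+k).
Set (12+k)/(25+k) > 0.94 and solve: k > (0.94·25 − 12)/(1 − 0.94) = 191.667.
The smallest integer exceeding 191.667 is 192.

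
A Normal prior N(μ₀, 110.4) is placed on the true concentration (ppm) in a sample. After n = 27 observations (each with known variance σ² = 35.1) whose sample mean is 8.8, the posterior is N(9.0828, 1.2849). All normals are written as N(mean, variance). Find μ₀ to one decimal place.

μ₀ = 33.1

The posterior mean is a precision-weighted average: μ_n = (τ₀μ₀ + τ_data·x̄)/(τ₀+τ_data), with τ₀=1/σ₀² and τ_data=n/σ².
Here τ₀ = 1/110.4 = 0.009058 and τ_data = 27/35.1 = 0.769231, so τ_n = 0.778289.
Rearranging for μ₀: μ₀ = (μ_n·τ_n − τ_data·x̄)/τ₀ = (9.0828·0.778289 − 0.769231·8.8) / 0.009058 = 0.299811/0.009058 ≈ 33.1.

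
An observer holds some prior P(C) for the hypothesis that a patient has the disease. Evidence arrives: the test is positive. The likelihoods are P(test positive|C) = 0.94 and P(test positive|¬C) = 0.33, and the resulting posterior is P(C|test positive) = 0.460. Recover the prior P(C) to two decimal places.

Bayes' rule in odds form gives O(C|E) = O(C)·[P(E|C)/P(E|¬C)], hence O(C) = O(C|E)/LR.
Posterior odds = 0.460/(1−0.460) = 0.8519. LR = 0.94/0.33 = 2.8485.
Prior odds = 0.8519/2.8485 = 0.2991, so P(C) = 0.2991/(1+0.2991) ≈ 0.23.

P(C) = 0.23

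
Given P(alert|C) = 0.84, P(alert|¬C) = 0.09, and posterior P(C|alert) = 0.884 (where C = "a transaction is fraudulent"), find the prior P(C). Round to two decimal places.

P(C) = 0.45

Bayes' rule in odds form gives O(C|E) = O(C)·[P(E|C)/P(E|¬C)], hence O(C) = O(C|E)/LR.
Posterior odds = 0.884/(1−0.884) = 7.6207. LR = 0.84/0.09 = 9.3333.
Prior odds = 7.6207/9.3333 = 0.8165, so P(C) = 0.8165/(1+0.8165) ≈ 0.45.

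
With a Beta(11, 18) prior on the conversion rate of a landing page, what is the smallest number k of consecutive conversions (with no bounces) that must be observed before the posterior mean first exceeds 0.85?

k = 92

After k conversions and 0 bounces the posterior is Beta(11+k, 18), with mean (11+k)/(11+18+k).
Set (11+k)/(29+k) > 0.85 and solve: k > (0.85·29 − 11)/(1 − 0.85) = 91.000.
The smallest integer exceeding 91.000 is 92, and checking k=92: (103)/(121) = 0.8512 > 0.85.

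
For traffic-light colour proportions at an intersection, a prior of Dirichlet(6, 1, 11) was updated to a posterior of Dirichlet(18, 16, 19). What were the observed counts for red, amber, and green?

counts (12, 15, 8)

For a Dirichlet(α) prior with multinomial counts c, the posterior is Dirichlet(α + c) componentwise.
Counts are posterior − prior componentwise: 18−6=12, 16−1=15, 19−11=8.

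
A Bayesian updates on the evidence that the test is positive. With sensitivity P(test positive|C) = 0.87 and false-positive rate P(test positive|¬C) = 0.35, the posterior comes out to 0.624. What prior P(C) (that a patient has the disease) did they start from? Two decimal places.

P(C) = 0.40

Bayes' rule in odds form gives O(C|E) = O(C)·[P(E|C)/P(E|¬C)], hence O(C) = O(C|E)/LR.
Posterior odds = 0.624/(1−0.624) = 1.6596. LR = 0.87/0.35 = 2.4857.
Prior odds = 1.6596/2.4857 = 0.6677, so P(C) = 0.6677/(1+0.6677) ≈ 0.40.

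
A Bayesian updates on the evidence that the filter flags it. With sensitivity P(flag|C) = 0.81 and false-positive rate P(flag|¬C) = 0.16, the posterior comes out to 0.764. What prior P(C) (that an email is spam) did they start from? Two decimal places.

Bayes' rule in odds form gives O(C|E) = O(C)·[P(E|C)/P(E|¬C)], hence O(C) = O(C|E)/LR.
Posterior odds = 0.764/(1−0.764) = 3.2373. LR = 0.81/0.16 = 5.0625.
Prior odds = 3.2373/5.0625 = 0.6395, so P(C) = 0.6395/(1+0.6395) ≈ 0.39.

P(C) = 0.39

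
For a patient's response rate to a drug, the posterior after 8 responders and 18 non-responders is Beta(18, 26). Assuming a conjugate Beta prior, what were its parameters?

Beta is conjugate to the binomial likelihood: posterior = Beta(α+s, β+f).
Subtract the data counts: 18−8=10, 26−18=8.

Beta(10, 8)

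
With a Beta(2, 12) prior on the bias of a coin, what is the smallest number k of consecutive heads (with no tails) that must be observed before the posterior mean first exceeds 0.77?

After k heads and 0 tails the posterior is Beta(2+k, 12), with mean (2+k)/(2+12+k).
Set (2+k)/(14+k) > 0.77 and solve: k > (0.77·14 − 2)/(1 − 0.77) = 38.174.
The smallest integer exceeding 38.174 is 39, and checking k=39: (41)/(53) = 0.7736 > 0.77.

k = 39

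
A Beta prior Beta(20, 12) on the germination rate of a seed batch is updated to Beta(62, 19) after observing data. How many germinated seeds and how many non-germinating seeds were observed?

42 germinated seeds and 7 non-germinating seeds

A Beta(a, b) prior with s successes and f failures in binomial data gives a Beta(a+s, b+f) posterior.
Match parameters: s=62−20=42, f=19−12=7.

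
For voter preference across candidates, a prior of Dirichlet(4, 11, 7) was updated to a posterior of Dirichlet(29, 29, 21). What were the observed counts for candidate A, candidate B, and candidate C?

counts (25, 18, 14)

For a Dirichlet(α) prior with multinomial counts c, the posterior is Dirichlet(α + c) componentwise.
Counts are posterior − prior componentwise: 29−4=25, 29−11=18, 21−7=14.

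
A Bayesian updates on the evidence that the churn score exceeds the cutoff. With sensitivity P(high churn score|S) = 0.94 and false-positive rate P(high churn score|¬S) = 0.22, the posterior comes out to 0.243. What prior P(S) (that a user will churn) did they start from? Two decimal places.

P(S) = 0.07

In odds form, posterior odds = prior odds × likelihood ratio, so prior odds = posterior odds ÷ LR.
Posterior odds = 0.243/(1−0.243) = 0.3210. LR = 0.94/0.22 = 4.2727.
Prior odds = 0.3210/4.2727 = 0.0751, so P(S) = 0.0751/(1+0.0751) ≈ 0.07.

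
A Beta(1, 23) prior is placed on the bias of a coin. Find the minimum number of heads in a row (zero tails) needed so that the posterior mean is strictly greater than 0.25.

After k heads and 0 tails the posterior is Beta(1+k, 23), with mean (1+k)/(1+23+k).
Set (1+k)/(24+k) > 0.25 and solve: k > (0.25·24 − 1)/(1 − 0.25) = 6.667.
The smallest integer exceeding 6.667 is 7.

k = 7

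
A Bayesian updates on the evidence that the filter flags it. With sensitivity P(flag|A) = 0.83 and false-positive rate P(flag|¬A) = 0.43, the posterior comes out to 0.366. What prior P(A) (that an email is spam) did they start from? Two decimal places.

In odds form, posterior odds = prior odds × likelihood ratio, so prior odds = posterior odds ÷ LR.
Posterior odds = 0.366/(1−0.366) = 0.5773. LR = 0.83/0.43 = 1.9302.
Prior odds = 0.5773/1.9302 = 0.2991, so P(A) = 0.2991/(1+0.2991) ≈ 0.23.

P(A) = 0.23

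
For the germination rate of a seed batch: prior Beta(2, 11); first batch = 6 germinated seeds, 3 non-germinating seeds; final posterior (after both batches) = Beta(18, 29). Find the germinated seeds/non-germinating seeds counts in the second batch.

Because Beta–binomial updating is additive in the counts, the combined data contributed (α_post−α_prior, β_post−β_prior) successes and failures.
Total across both batches: 18−2=16 germinated seeds, 29−11=18 non-germinating seeds.
Subtract the first batch: 16−6=10 germinated seeds and 18−3=15 non-germinating seeds.

10 germinated seeds and 15 non-germinating seeds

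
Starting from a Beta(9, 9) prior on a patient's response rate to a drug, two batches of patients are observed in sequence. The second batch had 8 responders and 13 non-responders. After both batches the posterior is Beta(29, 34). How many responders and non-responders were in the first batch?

Sequential conjugate updates are equivalent to a single update on the pooled data, so total successes = posterior α − prior α and total failures = posterior β − prior β.
Total across both batches: 29−9=20 responders, 34−9=25 non-responders.
Subtract the second batch: 20−8=12 responders and 25−13=12 non-responders.

12 responders and 12 non-responders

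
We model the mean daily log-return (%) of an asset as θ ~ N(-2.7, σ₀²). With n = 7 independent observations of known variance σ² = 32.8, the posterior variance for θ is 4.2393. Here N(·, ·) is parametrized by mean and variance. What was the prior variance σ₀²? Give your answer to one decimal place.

Posterior precision equals prior precision plus data precision: 1/σ_n² = 1/σ₀² + n/σ².
So 1/σ₀² = 1/4.2393 − 7/32.8 = 0.235888 − 0.213415 = 0.022473.
Hence σ₀² = 1/0.022473 ≈ 44.5.

σ₀² = 44.5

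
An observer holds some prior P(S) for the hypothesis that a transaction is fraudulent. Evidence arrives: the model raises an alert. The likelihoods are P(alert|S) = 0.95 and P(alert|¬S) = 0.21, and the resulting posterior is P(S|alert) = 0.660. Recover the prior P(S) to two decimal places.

In odds form, posterior odds = prior odds × likelihood ratio, so prior odds = posterior odds ÷ LR.
Posterior odds = 0.660/(1−0.660) = 1.9412. LR = 0.95/0.21 = 4.5238.
Prior odds = 1.9412/4.5238 = 0.4291, so P(S) = 0.4291/(1+0.4291) ≈ 0.30.

P(S) = 0.30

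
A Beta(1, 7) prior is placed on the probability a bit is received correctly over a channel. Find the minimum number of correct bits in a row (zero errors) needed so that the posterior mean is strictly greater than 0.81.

After k correct bits and 0 errors the posterior is Beta(1+k, 7), with mean (1+k)/(1+7+k).
Set (1+k)/(8+k) > 0.81 and solve: k > (0.81·8 − 1)/(1 − 0.81) = 28.842.
The smallest integer exceeding 28.842 is 29, and checking k=29: (30)/(37) = 0.8108 > 0.81.

k = 29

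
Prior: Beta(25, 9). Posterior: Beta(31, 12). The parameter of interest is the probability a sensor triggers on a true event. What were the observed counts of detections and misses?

6 detections and 3 misses

A Beta(α, β) prior with s successes and f failures in binomial data gives a Beta(α+s, β+f) posterior.
So s = 31 − 25 = 6 and f = 12 − 9 = 3.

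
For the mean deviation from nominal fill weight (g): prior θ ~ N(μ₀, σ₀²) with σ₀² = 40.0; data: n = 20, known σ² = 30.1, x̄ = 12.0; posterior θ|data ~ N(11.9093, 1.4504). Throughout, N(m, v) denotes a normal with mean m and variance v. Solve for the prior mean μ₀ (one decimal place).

With known observation variance, the Normal–Normal posterior has precision τ_n = τ₀ + n/σ² and mean μ_n = (τ₀μ₀ + (n/σ²)x̄)/τ_n.
Here τ₀ = 1/40.0 = 0.025000 and τ_data = 20/30.1 = 0.664452, so τ_n = 0.689452.
Rearranging for μ₀: μ₀ = (μ_n·τ_n − τ_data·x̄)/τ₀ = (11.9093·0.689452 − 0.664452·12.0) / 0.025000 = 0.237467/0.025000 ≈ 9.5.

μ₀ = 9.5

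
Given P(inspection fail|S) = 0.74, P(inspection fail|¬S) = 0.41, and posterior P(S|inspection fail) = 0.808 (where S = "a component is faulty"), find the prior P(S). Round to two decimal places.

In odds form, posterior odds = prior odds × likelihood ratio, so prior odds = posterior odds ÷ LR.
Posterior odds = 0.808/(1−0.808) = 4.2083. LR = 0.74/0.41 = 1.8049.
Prior odds = 4.2083/1.8049 = 2.3316, so P(S) = 2.3316/(1+2.3316) ≈ 0.70.

P(S) = 0.70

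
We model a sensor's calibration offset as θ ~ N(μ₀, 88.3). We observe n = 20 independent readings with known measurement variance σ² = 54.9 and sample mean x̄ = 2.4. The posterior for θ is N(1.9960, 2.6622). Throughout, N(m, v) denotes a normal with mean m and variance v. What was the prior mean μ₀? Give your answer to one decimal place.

μ₀ = -11.0

The posterior mean is a precision-weighted average: μ_n = (τ₀μ₀ + τ_data·x̄)/(τ₀+τ_data), with τ₀=1/σ₀² and τ_data=n/σ².
Here τ₀ = 1/88.3 = 0.011325 and τ_data = 20/54.9 = 0.364299, so τ_n = 0.375624.
Rearranging for μ₀: μ₀ = (μ_n·τ_n − τ_data·x̄)/τ₀ = (1.9960·0.375624 − 0.364299·2.4) / 0.011325 = -0.124572/0.011325 ≈ -11.0.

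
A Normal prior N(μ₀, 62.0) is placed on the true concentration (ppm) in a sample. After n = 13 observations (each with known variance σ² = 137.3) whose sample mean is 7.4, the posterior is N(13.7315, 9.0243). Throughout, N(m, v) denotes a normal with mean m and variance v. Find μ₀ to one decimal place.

μ₀ = 50.9

With known observation variance, the Normal–Normal posterior has precision τ_n = τ₀ + n/σ² and mean μ_n = (τ₀μ₀ + (n/σ²)x̄)/τ_n.
Here τ₀ = 1/62.0 = 0.016129 and τ_data = 13/137.3 = 0.094683, so τ_n = 0.110812.
Rearranging for μ₀: μ₀ = (μ_n·τ_n − τ_data·x̄)/τ₀ = (13.7315·0.110812 − 0.094683·7.4) / 0.016129 = 0.820961/0.016129 ≈ 50.9.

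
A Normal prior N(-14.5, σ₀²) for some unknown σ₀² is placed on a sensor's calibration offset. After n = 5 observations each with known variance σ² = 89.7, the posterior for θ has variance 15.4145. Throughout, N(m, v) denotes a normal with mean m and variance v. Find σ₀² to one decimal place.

For the Normal–Normal model with known σ², precisions add: τ_n = τ₀ + n/σ².
So 1/σ₀² = 1/15.4145 − 5/89.7 = 0.064874 − 0.055741 = 0.009133.
Hence σ₀² = 1/0.009133 ≈ 109.5.

σ₀² = 109.5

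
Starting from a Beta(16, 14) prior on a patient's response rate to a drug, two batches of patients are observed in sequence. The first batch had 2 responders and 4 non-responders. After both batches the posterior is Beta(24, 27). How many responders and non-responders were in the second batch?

Sequential conjugate updates are equivalent to a single update on the pooled data, so total successes = posterior α − prior α and total failures = posterior β − prior β.
Total across both batches: 24−16=8 responders, 27−14=13 non-responders.
Subtract the first batch: 8−2=6 responders and 13−4=9 non-responders.

6 responders and 9 non-responders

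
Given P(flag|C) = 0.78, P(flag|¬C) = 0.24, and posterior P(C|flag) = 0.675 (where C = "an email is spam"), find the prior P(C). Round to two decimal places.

Bayes' rule in odds form gives O(C|E) = O(C)·[P(E|C)/P(E|¬C)], hence O(C) = O(C|E)/LR.
Posterior odds = 0.675/(1−0.675) = 2.0769. LR = 0.78/0.24 = 3.2500.
Prior odds = 2.0769/3.2500 = 0.6390, so P(C) = 0.6390/(1+0.6390) ≈ 0.39.

P(C) = 0.39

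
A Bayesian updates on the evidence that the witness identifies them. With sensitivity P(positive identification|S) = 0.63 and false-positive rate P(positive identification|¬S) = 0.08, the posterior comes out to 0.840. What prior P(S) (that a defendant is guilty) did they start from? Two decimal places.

In odds form, posterior odds = prior odds × likelihood ratio, so prior odds = posterior odds ÷ LR.
Posterior odds = 0.840/(1−0.840) = 5.2500. LR = 0.63/0.08 = 7.8750.
Prior odds = 5.2500/7.8750 = 0.6667, so P(S) = 0.6667/(1+0.6667) ≈ 0.40.

P(S) = 0.40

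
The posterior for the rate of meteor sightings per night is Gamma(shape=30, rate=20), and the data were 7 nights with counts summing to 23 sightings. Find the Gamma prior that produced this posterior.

Gamma–Poisson conjugacy: posterior shape = α + Σxᵢ, posterior rate = β + n.
So α = 30 − 23 = 7 and β = 20 − 7 = 13.

Gamma(shape=7, rate=13)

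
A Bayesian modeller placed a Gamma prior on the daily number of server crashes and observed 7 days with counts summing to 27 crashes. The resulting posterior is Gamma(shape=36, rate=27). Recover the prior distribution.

Gamma(shape=9, rate=20)

Gamma–Poisson conjugacy: posterior shape = α + Σxᵢ, posterior rate = β + n.
So α = 36 − 27 = 9 and β = 27 − 7 = 20.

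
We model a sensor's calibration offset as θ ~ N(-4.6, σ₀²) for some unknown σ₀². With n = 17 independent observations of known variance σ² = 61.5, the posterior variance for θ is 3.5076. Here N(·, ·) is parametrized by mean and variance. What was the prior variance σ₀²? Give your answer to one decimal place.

σ₀² = 115.3

Posterior precision equals prior precision plus data precision: 1/σ_n² = 1/σ₀² + n/σ².
So 1/σ₀² = 1/3.5076 − 17/61.5 = 0.285095 − 0.276423 = 0.008672.
Hence σ₀² = 1/0.008672 ≈ 115.3.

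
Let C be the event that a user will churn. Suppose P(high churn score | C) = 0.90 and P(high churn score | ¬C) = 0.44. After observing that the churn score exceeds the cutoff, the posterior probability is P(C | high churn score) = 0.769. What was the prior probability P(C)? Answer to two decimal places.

P(C) = 0.62

In odds form, posterior odds = prior odds × likelihood ratio, so prior odds = posterior odds ÷ LR.
Posterior odds = 0.769/(1−0.769) = 3.3290. LR = 0.90/0.44 = 2.0455.
Prior odds = 3.3290/2.0455 = 1.6275, so P(C) = 1.6275/(1+1.6275) ≈ 0.62.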